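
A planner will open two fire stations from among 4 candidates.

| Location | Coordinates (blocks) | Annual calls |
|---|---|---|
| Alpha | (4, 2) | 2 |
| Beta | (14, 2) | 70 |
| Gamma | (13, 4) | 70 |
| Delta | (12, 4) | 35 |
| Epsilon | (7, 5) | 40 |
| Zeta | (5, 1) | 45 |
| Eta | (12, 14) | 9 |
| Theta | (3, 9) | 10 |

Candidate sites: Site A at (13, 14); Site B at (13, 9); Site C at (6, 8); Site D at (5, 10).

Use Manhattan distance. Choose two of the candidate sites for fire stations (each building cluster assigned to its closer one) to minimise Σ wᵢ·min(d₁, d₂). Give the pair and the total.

Evaluate every pair (each demand assigned to the nearer of the two):
  {Site B, Site C}: total = 1750
  {Site B, Site D}: total = 1907
  {Site A, Site B}: total = 2381
  {Site A, Site C}: total = 2545
  {Site A, Site D}: total = 2737
  {Site C, Site D}: total = 2765
Best pair: {Site B, Site C} with total 1750.

{Site B, Site C}, total 1750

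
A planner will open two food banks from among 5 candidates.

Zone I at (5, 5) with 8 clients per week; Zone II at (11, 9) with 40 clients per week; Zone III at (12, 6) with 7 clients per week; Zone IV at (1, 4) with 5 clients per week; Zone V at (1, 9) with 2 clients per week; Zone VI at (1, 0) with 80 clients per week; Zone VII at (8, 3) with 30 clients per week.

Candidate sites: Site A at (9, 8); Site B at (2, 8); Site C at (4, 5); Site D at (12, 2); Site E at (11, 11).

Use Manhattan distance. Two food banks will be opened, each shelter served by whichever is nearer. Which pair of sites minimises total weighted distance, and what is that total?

Evaluate every pair (each demand assigned to the nearer of the two):
  {Site C, Site E}: total = 984
  {Site A, Site C}: total = 1017
  {Site A, Site B}: total = 1132
  {Site C, Site D}: total = 1180
  {Site B, Site E}: total = 1249
  {Site B, Site D}: total = 1295
  {Site B, Site C}: total = 1315
  {Site D, Site E}: total = 1467
  {Site A, Site D}: total = 1472
  {Site A, Site E}: total = 1709
Best pair: {Site C, Site E} with total 984.

{Site C, Site E}, total 984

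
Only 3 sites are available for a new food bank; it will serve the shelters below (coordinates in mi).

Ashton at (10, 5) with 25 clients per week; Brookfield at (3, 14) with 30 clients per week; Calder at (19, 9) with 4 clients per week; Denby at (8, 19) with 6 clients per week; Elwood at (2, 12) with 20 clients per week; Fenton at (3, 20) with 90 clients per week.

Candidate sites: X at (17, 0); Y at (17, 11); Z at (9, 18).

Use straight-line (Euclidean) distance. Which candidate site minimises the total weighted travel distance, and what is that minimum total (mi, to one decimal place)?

Total weighted distance at each candidate:
  X (17, 0): total = 3553.4
  Y (17, 11): total = 2542.2
  Z (9, 18): total = 1358.2
Minimum is at Z with total 1358.2 mi.

Z, total 1358.2 mi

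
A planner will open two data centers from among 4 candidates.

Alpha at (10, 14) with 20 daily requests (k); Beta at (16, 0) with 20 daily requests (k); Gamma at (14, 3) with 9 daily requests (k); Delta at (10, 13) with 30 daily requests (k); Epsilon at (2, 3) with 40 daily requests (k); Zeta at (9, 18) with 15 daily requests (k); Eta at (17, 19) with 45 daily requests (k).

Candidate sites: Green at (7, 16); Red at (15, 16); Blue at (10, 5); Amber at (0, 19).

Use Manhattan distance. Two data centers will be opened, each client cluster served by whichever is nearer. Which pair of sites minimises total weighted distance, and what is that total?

{Red, Blue}, total 1399

Evaluate every pair (each demand assigned to the nearer of the two):
  {Red, Blue}: total = 1399
  {Green, Blue}: total = 1599
  {Green, Red}: total = 1751
  {Red, Amber}: total = 1911
  {Blue, Amber}: total = 2009
  {Green, Amber}: total = 2325
Best pair: {Red, Blue} with total 1399.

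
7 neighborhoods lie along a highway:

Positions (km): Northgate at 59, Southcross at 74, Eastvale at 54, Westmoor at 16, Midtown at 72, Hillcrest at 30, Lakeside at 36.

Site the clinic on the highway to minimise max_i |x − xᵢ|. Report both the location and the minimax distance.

location 45, max distance 29

The 1-center on a line is the midpoint of the two extreme points: leftmost at 16, rightmost at 74.
Optimal location = (16 + 74)/2 = 45; maximum distance = (74 − 16)/2 = 29.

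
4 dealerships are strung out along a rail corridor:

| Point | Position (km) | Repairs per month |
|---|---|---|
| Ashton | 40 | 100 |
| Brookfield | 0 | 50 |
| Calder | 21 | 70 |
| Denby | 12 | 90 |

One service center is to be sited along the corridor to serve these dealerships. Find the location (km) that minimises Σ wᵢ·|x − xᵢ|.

For a sum of weighted absolute distances on a line, the optimum is the weighted median (not the mean). Total weight W = 310; half-weight = 155.
Sort by position and accumulate weight:
  km 0 (Brookfield, w=50) → cum 50
  km 12 (Denby, w=90) → cum 140
  km 21 (Calder, w=70) → cum 210  ≥ 155 → median here
  km 40 (Ashton, w=100) → cum 310
Optimal location: km 21.

x = 21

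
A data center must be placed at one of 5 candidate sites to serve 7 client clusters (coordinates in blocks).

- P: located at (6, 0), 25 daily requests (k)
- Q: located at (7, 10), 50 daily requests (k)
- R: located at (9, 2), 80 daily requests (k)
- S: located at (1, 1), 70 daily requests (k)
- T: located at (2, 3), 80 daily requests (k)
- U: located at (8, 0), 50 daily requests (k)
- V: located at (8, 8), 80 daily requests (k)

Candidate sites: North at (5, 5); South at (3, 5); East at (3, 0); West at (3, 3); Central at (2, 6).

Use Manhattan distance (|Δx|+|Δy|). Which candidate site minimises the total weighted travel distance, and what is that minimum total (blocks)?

West, total 2820 blocks

Total weighted distance at each candidate:
  North (5, 5): total = 2900
  South (3, 5): total = 3170
  East (3, 0): total = 3235
  West (3, 3): total = 2820
  Central (2, 6): total = 3480
Minimum is at West with total 2820 blocks.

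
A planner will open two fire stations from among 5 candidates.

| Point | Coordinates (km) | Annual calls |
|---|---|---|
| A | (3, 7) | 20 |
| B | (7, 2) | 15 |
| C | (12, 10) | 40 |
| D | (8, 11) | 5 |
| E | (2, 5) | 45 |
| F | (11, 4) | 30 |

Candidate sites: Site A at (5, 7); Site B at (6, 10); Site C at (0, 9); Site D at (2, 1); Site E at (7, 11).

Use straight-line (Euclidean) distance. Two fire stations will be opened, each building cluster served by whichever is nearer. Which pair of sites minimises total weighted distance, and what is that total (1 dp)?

Evaluate every pair (each demand assigned to the nearer of the two):
  {Site A, Site E}: total = 693.2
  {Site A, Site B}: total = 735.5
  {Site A, Site D}: total = 809.6
  {Site A, Site C}: total = 813.9
  {Site D, Site E}: total = 820.5
  {Site B, Site D}: total = 826.8
  {Site C, Site E}: total = 859.2
  {Site B, Site C}: total = 879.8
  {Site B, Site E}: total = 937.2
  {Site C, Site D}: total = 1136.1
Best pair: {Site A, Site E} with total 693.2.

{Site A, Site E}, total 693.2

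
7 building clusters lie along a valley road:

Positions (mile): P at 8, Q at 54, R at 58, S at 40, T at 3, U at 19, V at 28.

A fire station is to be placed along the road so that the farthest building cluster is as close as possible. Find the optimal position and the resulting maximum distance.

location 30.5, max distance 27.5

The 1-center on a line is the midpoint of the two extreme points: leftmost at 3, rightmost at 58.
Optimal location = (3 + 58)/2 = 30.5; maximum distance = (58 − 3)/2 = 27.5.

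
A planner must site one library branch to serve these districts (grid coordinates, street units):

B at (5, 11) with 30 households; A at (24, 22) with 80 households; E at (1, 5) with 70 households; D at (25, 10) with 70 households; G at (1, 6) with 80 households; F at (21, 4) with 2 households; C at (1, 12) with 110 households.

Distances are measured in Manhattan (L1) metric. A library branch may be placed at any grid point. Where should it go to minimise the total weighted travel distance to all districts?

(1, 10)

Manhattan distance separates: Σwᵢ(|x−xᵢ|+|y−yᵢ|) = Σwᵢ|x−xᵢ| + Σwᵢ|y−yᵢ|, so x and y are optimised independently as 1-D weighted medians.
Total weight W = 442; half = 221.
x-coordinate, sorted with cumulative weight:
  x=1 (E, w=70) cum 70
  x=1 (G, w=80) cum 150
  x=1 (C, w=110) cum 260  ← median
  x=5 (B, w=30) cum 290
  x=21 (F, w=2) cum 292
  x=24 (A, w=80) cum 372
  x=25 (D, w=70) cum 442
⇒ x* = 1
y-coordinate, sorted with cumulative weight:
  y=4 (F, w=2) cum 2
  y=5 (E, w=70) cum 72
  y=6 (G, w=80) cum 152
  y=10 (D, w=70) cum 222  ← median
  y=11 (B, w=30) cum 252
  y=12 (C, w=110) cum 362
  y=22 (A, w=80) cum 442
⇒ y* = 10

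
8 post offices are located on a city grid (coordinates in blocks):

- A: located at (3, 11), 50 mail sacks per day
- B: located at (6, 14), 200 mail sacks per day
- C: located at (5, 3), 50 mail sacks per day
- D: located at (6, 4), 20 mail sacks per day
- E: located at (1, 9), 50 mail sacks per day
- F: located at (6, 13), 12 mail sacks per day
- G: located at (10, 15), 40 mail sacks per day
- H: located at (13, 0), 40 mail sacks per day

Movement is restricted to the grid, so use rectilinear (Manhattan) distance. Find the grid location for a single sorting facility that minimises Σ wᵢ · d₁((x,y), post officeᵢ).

(6, 14)

Manhattan distance separates: Σwᵢ(|x−xᵢ|+|y−yᵢ|) = Σwᵢ|x−xᵢ| + Σwᵢ|y−yᵢ|, so x and y are optimised independently as 1-D weighted medians.
Total weight W = 462; half = 231.
x-coordinate, sorted with cumulative weight:
  x=1 (E, w=50) cum 50
  x=3 (A, w=50) cum 100
  x=5 (C, w=50) cum 150
  x=6 (B, w=200) cum 350  ← median
  x=6 (D, w=20) cum 370
  x=6 (F, w=12) cum 382
  x=10 (G, w=40) cum 422
  x=13 (H, w=40) cum 462
⇒ x* = 6
y-coordinate, sorted with cumulative weight:
  y=0 (H, w=40) cum 40
  y=3 (C, w=50) cum 90
  y=4 (D, w=20) cum 110
  y=9 (E, w=50) cum 160
  y=11 (A, w=50) cum 210
  y=13 (F, w=12) cum 222
  y=14 (B, w=200) cum 422  ← median
  y=15 (G, w=40) cum 462
⇒ y* = 14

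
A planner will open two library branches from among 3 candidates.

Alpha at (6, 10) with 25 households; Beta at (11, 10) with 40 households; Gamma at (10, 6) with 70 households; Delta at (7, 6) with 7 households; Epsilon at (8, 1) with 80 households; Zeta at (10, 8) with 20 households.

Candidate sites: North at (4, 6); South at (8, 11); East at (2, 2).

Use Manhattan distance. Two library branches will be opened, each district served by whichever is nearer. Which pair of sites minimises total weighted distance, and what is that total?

Evaluate every pair (each demand assigned to the nearer of the two):
  {South, East}: total = 1427
  {North, South}: total = 1496
  {North, East}: total = 1751
Best pair: {South, East} with total 1427.

{South, East}, total 1427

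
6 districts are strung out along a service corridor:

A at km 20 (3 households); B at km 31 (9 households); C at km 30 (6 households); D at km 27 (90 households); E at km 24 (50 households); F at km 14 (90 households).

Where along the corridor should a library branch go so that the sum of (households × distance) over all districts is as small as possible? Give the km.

For a sum of weighted absolute distances on a line, the optimum is the weighted median (not the mean). Total weight W = 248; half-weight = 124.
Sort by position and accumulate weight:
  km 14 (F, w=90) → cum 90
  km 20 (A, w=3) → cum 93
  km 24 (E, w=50) → cum 143  ≥ 124 → median here
  km 27 (D, w=90) → cum 233
  km 30 (C, w=6) → cum 239
  km 31 (B, w=9) → cum 248
Optimal location: km 24.

x = 24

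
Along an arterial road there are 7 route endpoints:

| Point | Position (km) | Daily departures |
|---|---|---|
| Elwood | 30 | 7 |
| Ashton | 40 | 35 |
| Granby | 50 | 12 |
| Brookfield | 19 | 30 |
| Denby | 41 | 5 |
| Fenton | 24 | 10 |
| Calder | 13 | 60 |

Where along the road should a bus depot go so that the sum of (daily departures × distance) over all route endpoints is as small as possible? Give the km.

x = 19

For a sum of weighted absolute distances on a line, the optimum is the weighted median (not the mean). Total weight W = 159; half-weight = 79.5.
Sort by position and accumulate weight:
  km 13 (Calder, w=60) → cum 60
  km 19 (Brookfield, w=30) → cum 90  ≥ 79.5 → median here
  km 24 (Fenton, w=10) → cum 100
  km 30 (Elwood, w=7) → cum 107
  km 40 (Ashton, w=35) → cum 142
  km 41 (Denby, w=5) → cum 147
  km 50 (Granby, w=12) → cum 159
Optimal location: km 19.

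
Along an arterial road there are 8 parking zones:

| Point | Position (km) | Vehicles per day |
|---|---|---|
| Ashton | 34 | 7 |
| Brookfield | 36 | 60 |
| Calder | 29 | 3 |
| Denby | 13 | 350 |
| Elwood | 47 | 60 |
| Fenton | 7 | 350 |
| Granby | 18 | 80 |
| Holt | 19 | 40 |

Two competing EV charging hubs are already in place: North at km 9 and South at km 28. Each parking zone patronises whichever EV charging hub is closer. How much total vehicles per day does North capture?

The indifferent point is the midpoint (9+28)/2 = 18.5; parking zones left of it (closer to North at 9) go to North, those right go to South.
  Fenton at 7 (w=350) → North
  Denby at 13 (w=350) → North
  Granby at 18 (w=80) → North
  Holt at 19 (w=40) → South
  Calder at 29 (w=3) → South
  Ashton at 34 (w=7) → South
  Brookfield at 36 (w=60) → South
  Elwood at 47 (w=60) → South
North captures 780; South captures 170.

780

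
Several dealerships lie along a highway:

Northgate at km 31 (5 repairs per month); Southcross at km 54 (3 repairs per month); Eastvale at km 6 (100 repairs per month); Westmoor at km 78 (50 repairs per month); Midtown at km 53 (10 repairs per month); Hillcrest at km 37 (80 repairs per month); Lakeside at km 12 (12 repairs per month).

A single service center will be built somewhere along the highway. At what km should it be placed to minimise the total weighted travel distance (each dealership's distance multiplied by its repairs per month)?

x = 37

For a sum of weighted absolute distances on a line, the optimum is the weighted median (not the mean). Total weight W = 260; half-weight = 130.
Sort by position and accumulate weight:
  km 6 (Eastvale, w=100) → cum 100
  km 12 (Lakeside, w=12) → cum 112
  km 31 (Northgate, w=5) → cum 117
  km 37 (Hillcrest, w=80) → cum 197  ≥ 130 → median here
  km 53 (Midtown, w=10) → cum 207
  km 54 (Southcross, w=3) → cum 210
  km 78 (Westmoor, w=50) → cum 260
Optimal location: km 37.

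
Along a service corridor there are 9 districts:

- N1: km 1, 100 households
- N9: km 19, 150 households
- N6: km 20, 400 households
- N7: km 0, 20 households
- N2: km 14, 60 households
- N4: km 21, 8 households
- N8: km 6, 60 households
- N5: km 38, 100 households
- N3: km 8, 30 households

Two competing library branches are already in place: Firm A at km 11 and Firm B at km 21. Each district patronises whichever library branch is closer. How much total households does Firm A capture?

270

The indifferent point is the midpoint (11+21)/2 = 16; districts left of it (closer to Firm A at 11) go to Firm A, those right go to Firm B.
  N7 at 0 (w=20) → Firm A
  N1 at 1 (w=100) → Firm A
  N8 at 6 (w=60) → Firm A
  N3 at 8 (w=30) → Firm A
  N2 at 14 (w=60) → Firm A
  N9 at 19 (w=150) → Firm B
  N6 at 20 (w=400) → Firm B
  N4 at 21 (w=8) → Firm B
  N5 at 38 (w=100) → Firm B
Firm A captures 270; Firm B captures 658.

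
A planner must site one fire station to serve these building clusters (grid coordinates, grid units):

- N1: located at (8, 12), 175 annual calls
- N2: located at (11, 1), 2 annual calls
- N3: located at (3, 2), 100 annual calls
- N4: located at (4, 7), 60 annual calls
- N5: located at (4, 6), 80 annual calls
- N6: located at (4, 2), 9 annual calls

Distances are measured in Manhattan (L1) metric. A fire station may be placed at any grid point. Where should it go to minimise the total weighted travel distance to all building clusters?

(4, 7)

Manhattan distance separates: Σwᵢ(|x−xᵢ|+|y−yᵢ|) = Σwᵢ|x−xᵢ| + Σwᵢ|y−yᵢ|, so x and y are optimised independently as 1-D weighted medians.
Total weight W = 426; half = 213.
x-coordinate, sorted with cumulative weight:
  x=3 (N3, w=100) cum 100
  x=4 (N4, w=60) cum 160
  x=4 (N5, w=80) cum 240  ← median
  x=4 (N6, w=9) cum 249
  x=8 (N1, w=175) cum 424
  x=11 (N2, w=2) cum 426
⇒ x* = 4
y-coordinate, sorted with cumulative weight:
  y=1 (N2, w=2) cum 2
  y=2 (N3, w=100) cum 102
  y=2 (N6, w=9) cum 111
  y=6 (N5, w=80) cum 191
  y=7 (N4, w=60) cum 251  ← median
  y=12 (N1, w=175) cum 426
⇒ y* = 7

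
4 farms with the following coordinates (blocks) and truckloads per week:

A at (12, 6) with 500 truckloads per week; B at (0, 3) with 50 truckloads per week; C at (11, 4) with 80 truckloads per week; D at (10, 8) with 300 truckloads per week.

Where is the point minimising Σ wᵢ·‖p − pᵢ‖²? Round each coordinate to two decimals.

(10.62, 6.31)

The minimiser of Σwᵢ‖p−pᵢ‖² is the weighted centroid p* = (Σwᵢpᵢ)/(Σwᵢ).
Σwᵢ = 930.
Σwᵢxᵢ = 500·12 + 50·0 + 80·11 + 300·10 = 9880.
Σwᵢyᵢ = 500·6 + 50·3 + 80·4 + 300·8 = 5870.
x* = 9880/930 = 10.62, y* = 5870/930 = 6.31.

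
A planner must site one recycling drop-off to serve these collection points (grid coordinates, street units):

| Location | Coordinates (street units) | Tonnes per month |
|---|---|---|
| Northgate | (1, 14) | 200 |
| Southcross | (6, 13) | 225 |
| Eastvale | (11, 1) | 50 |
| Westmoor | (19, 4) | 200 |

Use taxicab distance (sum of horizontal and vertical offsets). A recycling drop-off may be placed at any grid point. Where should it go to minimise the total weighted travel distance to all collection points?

Manhattan distance separates: Σwᵢ(|x−xᵢ|+|y−yᵢ|) = Σwᵢ|x−xᵢ| + Σwᵢ|y−yᵢ|, so x and y are optimised independently as 1-D weighted medians.
Total weight W = 675; half = 337.5.
x-coordinate, sorted with cumulative weight:
  x=1 (Northgate, w=200) cum 200
  x=6 (Southcross, w=225) cum 425  ← median
  x=11 (Eastvale, w=50) cum 475
  x=19 (Westmoor, w=200) cum 675
⇒ x* = 6
y-coordinate, sorted with cumulative weight:
  y=1 (Eastvale, w=50) cum 50
  y=4 (Westmoor, w=200) cum 250
  y=13 (Southcross, w=225) cum 475  ← median
  y=14 (Northgate, w=200) cum 675
⇒ y* = 13

(6, 13)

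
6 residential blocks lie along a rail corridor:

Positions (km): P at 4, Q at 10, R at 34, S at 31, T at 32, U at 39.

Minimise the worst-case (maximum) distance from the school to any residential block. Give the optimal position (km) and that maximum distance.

location 21.5, max distance 17.5

The 1-center on a line is the midpoint of the two extreme points: leftmost at 4, rightmost at 39.
Optimal location = (4 + 39)/2 = 21.5; maximum distance = (39 − 4)/2 = 17.5.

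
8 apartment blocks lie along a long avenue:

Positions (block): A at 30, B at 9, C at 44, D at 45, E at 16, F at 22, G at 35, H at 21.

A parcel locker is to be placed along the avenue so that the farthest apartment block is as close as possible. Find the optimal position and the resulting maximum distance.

location 27, max distance 18

The 1-center on a line is the midpoint of the two extreme points: leftmost at 9, rightmost at 45.
Optimal location = (9 + 45)/2 = 27; maximum distance = (45 − 9)/2 = 18.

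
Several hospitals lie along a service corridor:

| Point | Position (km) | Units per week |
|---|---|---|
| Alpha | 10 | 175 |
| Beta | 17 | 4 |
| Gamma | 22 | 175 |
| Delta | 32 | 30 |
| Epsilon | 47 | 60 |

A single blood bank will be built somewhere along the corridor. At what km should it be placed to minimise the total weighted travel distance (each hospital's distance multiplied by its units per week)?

x = 22

For a sum of weighted absolute distances on a line, the optimum is the weighted median (not the mean). Total weight W = 444; half-weight = 222.
Sort by position and accumulate weight:
  km 10 (Alpha, w=175) → cum 175
  km 17 (Beta, w=4) → cum 179
  km 22 (Gamma, w=175) → cum 354  ≥ 222 → median here
  km 32 (Delta, w=30) → cum 384
  km 47 (Epsilon, w=60) → cum 444
Optimal location: km 22.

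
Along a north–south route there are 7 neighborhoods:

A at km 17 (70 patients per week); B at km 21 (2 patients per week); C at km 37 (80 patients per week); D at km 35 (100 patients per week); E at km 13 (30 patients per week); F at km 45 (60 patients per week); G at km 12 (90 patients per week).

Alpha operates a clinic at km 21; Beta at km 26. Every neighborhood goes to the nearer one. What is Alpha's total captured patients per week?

The indifferent point is the midpoint (21+26)/2 = 23.5; neighborhoods left of it (closer to Alpha at 21) go to Alpha, those right go to Beta.
  G at 12 (w=90) → Alpha
  E at 13 (w=30) → Alpha
  A at 17 (w=70) → Alpha
  B at 21 (w=2) → Alpha
  D at 35 (w=100) → Beta
  C at 37 (w=80) → Beta
  F at 45 (w=60) → Beta
Alpha captures 192; Beta captures 240.

192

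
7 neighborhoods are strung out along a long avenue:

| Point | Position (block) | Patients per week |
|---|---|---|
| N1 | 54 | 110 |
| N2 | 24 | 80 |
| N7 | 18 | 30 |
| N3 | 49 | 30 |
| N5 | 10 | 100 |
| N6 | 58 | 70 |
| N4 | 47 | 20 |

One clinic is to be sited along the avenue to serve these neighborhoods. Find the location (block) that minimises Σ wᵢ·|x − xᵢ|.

For a sum of weighted absolute distances on a line, the optimum is the weighted median (not the mean). Total weight W = 440; half-weight = 220.
Sort by position and accumulate weight:
  block 10 (N5, w=100) → cum 100
  block 18 (N7, w=30) → cum 130
  block 24 (N2, w=80) → cum 210
  block 47 (N4, w=20) → cum 230  ≥ 220 → median here
  block 49 (N3, w=30) → cum 260
  block 54 (N1, w=110) → cum 370
  block 58 (N6, w=70) → cum 440
Optimal location: block 47.

x = 47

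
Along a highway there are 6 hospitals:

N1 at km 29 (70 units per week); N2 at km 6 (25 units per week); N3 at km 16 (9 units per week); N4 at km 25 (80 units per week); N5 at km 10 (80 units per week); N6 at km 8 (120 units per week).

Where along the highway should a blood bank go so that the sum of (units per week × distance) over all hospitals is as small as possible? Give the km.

x = 10

For a sum of weighted absolute distances on a line, the optimum is the weighted median (not the mean). Total weight W = 384; half-weight = 192.
Sort by position and accumulate weight:
  km 6 (N2, w=25) → cum 25
  km 8 (N6, w=120) → cum 145
  km 10 (N5, w=80) → cum 225  ≥ 192 → median here
  km 16 (N3, w=9) → cum 234
  km 25 (N4, w=80) → cum 314
  km 29 (N1, w=70) → cum 384
Optimal location: km 10.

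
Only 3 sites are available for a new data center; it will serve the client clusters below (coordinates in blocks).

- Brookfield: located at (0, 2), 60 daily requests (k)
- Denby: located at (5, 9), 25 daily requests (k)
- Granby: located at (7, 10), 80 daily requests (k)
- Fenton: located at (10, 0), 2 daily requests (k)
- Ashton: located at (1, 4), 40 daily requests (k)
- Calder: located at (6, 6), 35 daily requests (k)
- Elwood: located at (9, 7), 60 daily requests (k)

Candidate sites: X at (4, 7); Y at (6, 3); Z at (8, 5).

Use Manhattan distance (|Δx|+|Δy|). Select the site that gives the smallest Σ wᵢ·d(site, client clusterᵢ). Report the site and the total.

X, total 1766 blocks

Total weighted distance at each candidate:
  X (4, 7): total = 1766
  Y (6, 3): total = 2014
  Z (8, 5): total = 1934
Minimum is at X with total 1766 blocks.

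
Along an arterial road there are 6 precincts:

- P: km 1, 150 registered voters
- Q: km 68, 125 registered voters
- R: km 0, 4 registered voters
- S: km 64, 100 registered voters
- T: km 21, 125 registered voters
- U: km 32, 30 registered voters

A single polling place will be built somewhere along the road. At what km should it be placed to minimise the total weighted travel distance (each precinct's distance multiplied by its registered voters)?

x = 21

For a sum of weighted absolute distances on a line, the optimum is the weighted median (not the mean). Total weight W = 534; half-weight = 267.
Sort by position and accumulate weight:
  km 0 (R, w=4) → cum 4
  km 1 (P, w=150) → cum 154
  km 21 (T, w=125) → cum 279  ≥ 267 → median here
  km 32 (U, w=30) → cum 309
  km 64 (S, w=100) → cum 409
  km 68 (Q, w=125) → cum 534
Optimal location: km 21.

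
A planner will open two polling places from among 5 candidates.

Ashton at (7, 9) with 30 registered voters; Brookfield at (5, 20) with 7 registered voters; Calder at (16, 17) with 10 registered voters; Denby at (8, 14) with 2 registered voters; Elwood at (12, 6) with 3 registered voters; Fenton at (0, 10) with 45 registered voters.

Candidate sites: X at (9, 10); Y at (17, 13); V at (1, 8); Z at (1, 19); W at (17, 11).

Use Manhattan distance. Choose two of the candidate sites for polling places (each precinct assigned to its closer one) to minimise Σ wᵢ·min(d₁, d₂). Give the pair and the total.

Evaluate every pair (each demand assigned to the nearer of the two):
  {X, V}: total = 494
  {Y, V}: total = 563
  {V, W}: total = 581
  {V, Z}: total = 613
  {X, Y}: total = 674
  {X, W}: total = 694
  {X, Z}: total = 701
  {Z, W}: total = 969
  {Y, Z}: total = 1011
  {Y, W}: total = 1403
Best pair: {X, V} with total 494.

{X, V}, total 494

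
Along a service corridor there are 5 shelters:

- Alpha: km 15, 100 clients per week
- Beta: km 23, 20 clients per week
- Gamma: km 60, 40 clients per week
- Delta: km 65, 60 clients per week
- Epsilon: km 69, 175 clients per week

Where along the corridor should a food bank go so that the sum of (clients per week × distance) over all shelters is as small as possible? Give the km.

x = 65

For a sum of weighted absolute distances on a line, the optimum is the weighted median (not the mean). Total weight W = 395; half-weight = 197.5.
Sort by position and accumulate weight:
  km 15 (Alpha, w=100) → cum 100
  km 23 (Beta, w=20) → cum 120
  km 60 (Gamma, w=40) → cum 160
  km 65 (Delta, w=60) → cum 220  ≥ 197.5 → median here
  km 69 (Epsilon, w=175) → cum 395
Optimal location: km 65.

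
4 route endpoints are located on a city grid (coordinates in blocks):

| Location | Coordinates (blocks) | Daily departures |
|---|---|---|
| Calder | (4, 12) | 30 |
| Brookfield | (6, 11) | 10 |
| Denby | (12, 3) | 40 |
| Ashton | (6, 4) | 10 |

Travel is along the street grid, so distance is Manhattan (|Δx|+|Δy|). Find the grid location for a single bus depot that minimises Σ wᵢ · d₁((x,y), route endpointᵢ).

Manhattan distance separates: Σwᵢ(|x−xᵢ|+|y−yᵢ|) = Σwᵢ|x−xᵢ| + Σwᵢ|y−yᵢ|, so x and y are optimised independently as 1-D weighted medians.
Total weight W = 90; half = 45.
x-coordinate, sorted with cumulative weight:
  x=4 (Calder, w=30) cum 30
  x=6 (Brookfield, w=10) cum 40
  x=6 (Ashton, w=10) cum 50  ← median
  x=12 (Denby, w=40) cum 90
⇒ x* = 6
y-coordinate, sorted with cumulative weight:
  y=3 (Denby, w=40) cum 40
  y=4 (Ashton, w=10) cum 50  ← median
  y=11 (Brookfield, w=10) cum 60
  y=12 (Calder, w=30) cum 90
⇒ y* = 4

(6, 4)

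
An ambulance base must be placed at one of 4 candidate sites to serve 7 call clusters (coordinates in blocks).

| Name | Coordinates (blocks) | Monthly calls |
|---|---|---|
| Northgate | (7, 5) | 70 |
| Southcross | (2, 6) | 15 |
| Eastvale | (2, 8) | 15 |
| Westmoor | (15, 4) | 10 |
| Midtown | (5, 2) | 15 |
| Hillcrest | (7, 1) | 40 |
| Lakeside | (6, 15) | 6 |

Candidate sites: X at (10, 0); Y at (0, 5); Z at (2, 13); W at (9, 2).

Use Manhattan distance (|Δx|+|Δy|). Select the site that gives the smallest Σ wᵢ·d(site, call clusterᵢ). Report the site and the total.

Total weighted distance at each candidate:
  X (10, 0): total = 1479
  Y (0, 5): total = 1426
  Z (2, 13): total = 2236
  W (9, 2): total = 1066
Minimum is at W with total 1066 blocks.

W, total 1066 blocks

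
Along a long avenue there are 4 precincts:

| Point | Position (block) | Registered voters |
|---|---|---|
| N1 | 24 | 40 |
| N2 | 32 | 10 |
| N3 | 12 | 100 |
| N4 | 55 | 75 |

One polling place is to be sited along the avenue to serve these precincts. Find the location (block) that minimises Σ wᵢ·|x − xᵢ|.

x = 24

For a sum of weighted absolute distances on a line, the optimum is the weighted median (not the mean). Total weight W = 225; half-weight = 112.5.
Sort by position and accumulate weight:
  block 12 (N3, w=100) → cum 100
  block 24 (N1, w=40) → cum 140  ≥ 112.5 → median here
  block 32 (N2, w=10) → cum 150
  block 55 (N4, w=75) → cum 225
Optimal location: block 24.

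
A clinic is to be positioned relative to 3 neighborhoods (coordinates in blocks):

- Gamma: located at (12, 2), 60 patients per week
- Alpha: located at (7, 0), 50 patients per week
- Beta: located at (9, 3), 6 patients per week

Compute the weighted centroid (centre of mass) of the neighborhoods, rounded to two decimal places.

(9.69, 1.19)

The minimiser of Σwᵢ‖p−pᵢ‖² is the weighted centroid p* = (Σwᵢpᵢ)/(Σwᵢ).
Σwᵢ = 116.
Σwᵢxᵢ = 60·12 + 50·7 + 6·9 = 1124.
Σwᵢyᵢ = 60·2 + 50·0 + 6·3 = 138.
x* = 1124/116 = 9.69, y* = 138/116 = 1.19.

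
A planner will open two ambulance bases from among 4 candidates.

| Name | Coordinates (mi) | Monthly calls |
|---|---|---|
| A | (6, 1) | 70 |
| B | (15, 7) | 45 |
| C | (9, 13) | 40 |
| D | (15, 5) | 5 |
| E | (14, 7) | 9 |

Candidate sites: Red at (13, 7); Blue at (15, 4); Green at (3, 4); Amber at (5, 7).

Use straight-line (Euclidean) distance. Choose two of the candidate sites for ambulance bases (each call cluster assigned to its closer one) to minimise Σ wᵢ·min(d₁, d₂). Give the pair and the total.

Evaluate every pair (each demand assigned to the nearer of the two):
  {Red, Green}: total = 698.6
  {Red, Amber}: total = 827.4
  {Blue, Amber}: total = 882.7
  {Blue, Green}: total = 898.1
  {Red, Blue}: total = 1037.8
  {Green, Amber}: total = 1167.4
Best pair: {Red, Green} with total 698.6.

{Red, Green}, total 698.6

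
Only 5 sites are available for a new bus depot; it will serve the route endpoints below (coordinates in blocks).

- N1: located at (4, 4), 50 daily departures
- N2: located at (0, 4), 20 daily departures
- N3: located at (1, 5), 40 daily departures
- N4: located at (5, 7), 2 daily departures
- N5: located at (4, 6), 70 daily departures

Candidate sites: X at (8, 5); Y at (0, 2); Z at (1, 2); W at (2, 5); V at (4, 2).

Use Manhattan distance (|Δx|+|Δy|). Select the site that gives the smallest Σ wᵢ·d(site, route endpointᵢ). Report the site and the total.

Total weighted distance at each candidate:
  X (8, 5): total = 1070
  Y (0, 2): total = 1080
  Z (1, 2): total = 938
  W (2, 5): total = 470
  V (4, 2): total = 752
Minimum is at W with total 470 blocks.

W, total 470 blocks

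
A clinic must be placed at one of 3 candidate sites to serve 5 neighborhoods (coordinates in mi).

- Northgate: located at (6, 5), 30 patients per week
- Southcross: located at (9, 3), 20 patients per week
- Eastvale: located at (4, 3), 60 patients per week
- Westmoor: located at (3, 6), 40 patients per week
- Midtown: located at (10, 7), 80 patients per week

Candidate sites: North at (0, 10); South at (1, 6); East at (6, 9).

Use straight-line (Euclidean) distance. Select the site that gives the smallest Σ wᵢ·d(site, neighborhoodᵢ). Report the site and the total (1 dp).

Total weighted distance at each candidate:
  North (0, 10): total = 1981.3
  South (1, 6): total = 1382.8
  East (6, 9): total = 1161.1
Minimum is at East with total 1161.1 mi.

East, total 1161.1 mi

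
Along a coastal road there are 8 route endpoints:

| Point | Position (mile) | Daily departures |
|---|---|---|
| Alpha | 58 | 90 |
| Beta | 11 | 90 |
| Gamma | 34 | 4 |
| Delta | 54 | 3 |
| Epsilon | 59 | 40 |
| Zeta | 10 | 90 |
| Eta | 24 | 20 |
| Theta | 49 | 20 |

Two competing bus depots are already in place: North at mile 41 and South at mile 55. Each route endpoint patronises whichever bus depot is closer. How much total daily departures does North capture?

204

The indifferent point is the midpoint (41+55)/2 = 48; route endpoints left of it (closer to North at 41) go to North, those right go to South.
  Zeta at 10 (w=90) → North
  Beta at 11 (w=90) → North
  Eta at 24 (w=20) → North
  Gamma at 34 (w=4) → North
  Theta at 49 (w=20) → South
  Delta at 54 (w=3) → South
  Alpha at 58 (w=90) → South
  Epsilon at 59 (w=40) → South
North captures 204; South captures 153.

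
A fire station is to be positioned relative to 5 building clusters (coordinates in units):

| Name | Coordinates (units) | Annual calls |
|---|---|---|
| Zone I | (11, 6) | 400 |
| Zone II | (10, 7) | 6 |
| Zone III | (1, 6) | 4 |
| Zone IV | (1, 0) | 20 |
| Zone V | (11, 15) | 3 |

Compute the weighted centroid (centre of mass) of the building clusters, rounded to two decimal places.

(10.43, 5.80)

The minimiser of Σwᵢ‖p−pᵢ‖² is the weighted centroid p* = (Σwᵢpᵢ)/(Σwᵢ).
Σwᵢ = 433.
Σwᵢxᵢ = 400·11 + 6·10 + 4·1 + 20·1 + 3·11 = 4517.
Σwᵢyᵢ = 400·6 + 6·7 + 4·6 + 20·0 + 3·15 = 2511.
x* = 4517/433 = 10.43, y* = 2511/433 = 5.80.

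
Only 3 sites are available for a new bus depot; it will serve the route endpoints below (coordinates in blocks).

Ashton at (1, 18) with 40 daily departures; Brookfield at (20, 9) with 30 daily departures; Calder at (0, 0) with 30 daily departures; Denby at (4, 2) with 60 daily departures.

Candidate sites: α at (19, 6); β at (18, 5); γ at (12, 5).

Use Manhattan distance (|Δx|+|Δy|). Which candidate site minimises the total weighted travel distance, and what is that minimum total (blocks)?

Total weighted distance at each candidate:
  α (19, 6): total = 3210
  β (18, 5): total = 3090
  γ (12, 5): total = 2490
Minimum is at γ with total 2490 blocks.

γ, total 2490 blocks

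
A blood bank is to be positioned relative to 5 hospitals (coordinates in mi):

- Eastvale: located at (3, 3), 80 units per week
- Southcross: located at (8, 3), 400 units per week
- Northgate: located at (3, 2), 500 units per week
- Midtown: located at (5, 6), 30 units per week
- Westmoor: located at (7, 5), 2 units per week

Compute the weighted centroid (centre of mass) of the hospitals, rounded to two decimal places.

The minimiser of Σwᵢ‖p−pᵢ‖² is the weighted centroid p* = (Σwᵢpᵢ)/(Σwᵢ).
Σwᵢ = 1012.
Σwᵢxᵢ = 80·3 + 400·8 + 500·3 + 30·5 + 2·7 = 5104.
Σwᵢyᵢ = 80·3 + 400·3 + 500·2 + 30·6 + 2·5 = 2630.
x* = 5104/1012 = 5.04, y* = 2630/1012 = 2.60.

(5.04, 2.60)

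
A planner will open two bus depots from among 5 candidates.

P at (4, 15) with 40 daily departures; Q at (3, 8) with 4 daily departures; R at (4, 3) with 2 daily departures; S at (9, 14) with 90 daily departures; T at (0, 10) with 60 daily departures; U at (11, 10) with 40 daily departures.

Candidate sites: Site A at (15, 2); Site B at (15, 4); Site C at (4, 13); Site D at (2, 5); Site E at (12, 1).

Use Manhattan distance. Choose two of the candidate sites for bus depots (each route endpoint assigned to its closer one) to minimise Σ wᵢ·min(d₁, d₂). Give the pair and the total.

{Site C, Site D}, total 1464

Evaluate every pair (each demand assigned to the nearer of the two):
  {Site C, Site D}: total = 1464
  {Site A, Site C}: total = 1484
  {Site B, Site C}: total = 1484
  {Site C, Site E}: total = 1484
  {Site B, Site D}: total = 2764
  {Site D, Site E}: total = 2764
  {Site A, Site D}: total = 2844
  {Site A, Site E}: total = 4064
  {Site B, Site E}: total = 4064
  {Site A, Site B}: total = 4068
Best pair: {Site C, Site D} with total 1464.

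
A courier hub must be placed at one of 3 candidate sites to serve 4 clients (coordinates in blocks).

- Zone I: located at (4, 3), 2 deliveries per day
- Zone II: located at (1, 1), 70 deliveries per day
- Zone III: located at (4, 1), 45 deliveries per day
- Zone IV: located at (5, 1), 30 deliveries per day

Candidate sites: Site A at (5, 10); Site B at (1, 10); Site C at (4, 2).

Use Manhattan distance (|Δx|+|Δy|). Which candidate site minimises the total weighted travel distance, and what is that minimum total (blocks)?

Total weighted distance at each candidate:
  Site A (5, 10): total = 1646
  Site B (1, 10): total = 1580
  Site C (4, 2): total = 387
Minimum is at Site C with total 387 blocks.

Site C, total 387 blocks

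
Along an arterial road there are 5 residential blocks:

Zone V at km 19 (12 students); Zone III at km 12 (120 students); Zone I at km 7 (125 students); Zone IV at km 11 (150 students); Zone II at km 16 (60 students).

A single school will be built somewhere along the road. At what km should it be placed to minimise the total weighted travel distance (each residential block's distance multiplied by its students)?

x = 11

For a sum of weighted absolute distances on a line, the optimum is the weighted median (not the mean). Total weight W = 467; half-weight = 233.5.
Sort by position and accumulate weight:
  km 7 (Zone I, w=125) → cum 125
  km 11 (Zone IV, w=150) → cum 275  ≥ 233.5 → median here
  km 12 (Zone III, w=120) → cum 395
  km 16 (Zone II, w=60) → cum 455
  km 19 (Zone V, w=12) → cum 467
Optimal location: km 11.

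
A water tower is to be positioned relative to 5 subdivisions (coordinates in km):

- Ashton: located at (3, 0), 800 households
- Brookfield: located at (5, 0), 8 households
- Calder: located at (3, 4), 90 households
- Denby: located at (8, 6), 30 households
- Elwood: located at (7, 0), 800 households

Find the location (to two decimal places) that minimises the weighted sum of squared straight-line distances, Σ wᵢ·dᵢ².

The minimiser of Σwᵢ‖p−pᵢ‖² is the weighted centroid p* = (Σwᵢpᵢ)/(Σwᵢ).
Σwᵢ = 1728.
Σwᵢxᵢ = 800·3 + 8·5 + 90·3 + 30·8 + 800·7 = 8550.
Σwᵢyᵢ = 800·0 + 8·0 + 90·4 + 30·6 + 800·0 = 540.
x* = 8550/1728 = 4.95, y* = 540/1728 = 0.31.

(4.95, 0.31)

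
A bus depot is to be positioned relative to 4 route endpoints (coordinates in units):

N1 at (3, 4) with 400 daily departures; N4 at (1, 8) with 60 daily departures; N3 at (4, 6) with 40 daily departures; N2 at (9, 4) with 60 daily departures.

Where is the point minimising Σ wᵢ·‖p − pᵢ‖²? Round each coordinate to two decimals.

The minimiser of Σwᵢ‖p−pᵢ‖² is the weighted centroid p* = (Σwᵢpᵢ)/(Σwᵢ).
Σwᵢ = 560.
Σwᵢxᵢ = 400·3 + 60·1 + 40·4 + 60·9 = 1960.
Σwᵢyᵢ = 400·4 + 60·8 + 40·6 + 60·4 = 2560.
x* = 1960/560 = 3.50, y* = 2560/560 = 4.57.

(3.50, 4.57)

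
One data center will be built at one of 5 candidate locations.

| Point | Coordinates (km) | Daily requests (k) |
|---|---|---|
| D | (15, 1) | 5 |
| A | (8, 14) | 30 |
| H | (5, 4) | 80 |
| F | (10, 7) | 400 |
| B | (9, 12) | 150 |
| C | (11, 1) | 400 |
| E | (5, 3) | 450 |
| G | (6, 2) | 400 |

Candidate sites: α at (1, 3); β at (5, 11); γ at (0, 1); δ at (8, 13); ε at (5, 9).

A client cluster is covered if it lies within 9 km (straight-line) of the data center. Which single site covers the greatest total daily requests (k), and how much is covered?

Coverage radius r = 9 km; a point is covered iff (Δx)²+(Δy)² ≤ 9² = 81.
  α (1, 3): covers {H, E, G} → 930
  β (5, 11): covers {A, H, F, B, E} → 1110
  γ (0, 1): covers {H, E, G} → 930
  δ (8, 13): covers {A, F, B} → 580
  ε (5, 9): covers {A, H, F, B, E, G} → 1510
Maximum coverage at ε: 1510 daily requests (k).

ε, covering 1510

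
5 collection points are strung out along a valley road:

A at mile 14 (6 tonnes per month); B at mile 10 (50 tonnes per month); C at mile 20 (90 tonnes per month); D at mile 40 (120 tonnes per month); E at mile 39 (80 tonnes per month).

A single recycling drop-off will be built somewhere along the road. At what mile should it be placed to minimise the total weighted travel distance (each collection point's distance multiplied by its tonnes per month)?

x = 39

For a sum of weighted absolute distances on a line, the optimum is the weighted median (not the mean). Total weight W = 346; half-weight = 173.
Sort by position and accumulate weight:
  mile 10 (B, w=50) → cum 50
  mile 14 (A, w=6) → cum 56
  mile 20 (C, w=90) → cum 146
  mile 39 (E, w=80) → cum 226  ≥ 173 → median here
  mile 40 (D, w=120) → cum 346
Optimal location: mile 39.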